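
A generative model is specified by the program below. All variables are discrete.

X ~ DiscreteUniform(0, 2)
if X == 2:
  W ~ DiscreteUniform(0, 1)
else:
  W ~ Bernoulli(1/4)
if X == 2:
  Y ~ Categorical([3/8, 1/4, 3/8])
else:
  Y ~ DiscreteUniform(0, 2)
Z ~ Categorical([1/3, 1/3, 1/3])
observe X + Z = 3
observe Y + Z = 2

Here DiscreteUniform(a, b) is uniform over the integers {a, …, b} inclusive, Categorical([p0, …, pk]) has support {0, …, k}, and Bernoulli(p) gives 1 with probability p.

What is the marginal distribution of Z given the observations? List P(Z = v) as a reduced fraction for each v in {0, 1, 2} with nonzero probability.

P(Z=1) = 3/7, P(Z=2) = 4/7

Enumerate traces; 4 have nonzero weight after conditioning:
  (X=1, W=0, Y=0, Z=2) weight 1/36
  (X=1, W=1, Y=0, Z=2) weight 1/108
  (X=2, W=0, Y=1, Z=1) weight 1/72
  (X=2, W=1, Y=1, Z=1) weight 1/72
Group by Z:
  weight(Z=1) = 1/36
  weight(Z=2) = 1/27
Total weight = 1/36 + 1/27 = 7/108
P(Z=1 | obs) = 1/36 / 7/108 = 3/7
P(Z=2 | obs) = 1/27 / 7/108 = 4/7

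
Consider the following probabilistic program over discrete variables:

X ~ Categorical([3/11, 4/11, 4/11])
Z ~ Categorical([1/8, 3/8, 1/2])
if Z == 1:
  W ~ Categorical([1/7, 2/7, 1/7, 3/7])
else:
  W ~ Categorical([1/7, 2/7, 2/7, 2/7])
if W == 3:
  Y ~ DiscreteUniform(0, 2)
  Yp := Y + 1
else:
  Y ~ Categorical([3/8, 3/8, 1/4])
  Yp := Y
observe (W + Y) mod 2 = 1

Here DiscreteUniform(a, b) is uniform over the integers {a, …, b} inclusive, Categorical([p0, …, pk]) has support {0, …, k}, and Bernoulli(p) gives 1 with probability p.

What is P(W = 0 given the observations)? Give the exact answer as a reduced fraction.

P(W = 0 | obs) = 72/733

Enumerate traces; 54 have nonzero weight after conditioning:
  (X=0, Z=0, W=0, Y=1) weight 9/4928
  (X=0, Z=0, W=1, Y=0) weight 9/2464
  (X=0, Z=0, W=1, Y=2) weight 3/1232
  (X=0, Z=0, W=2, Y=1) weight 9/2464
  (X=0, Z=0, W=3, Y=0) weight 1/308
  (X=0, Z=0, W=3, Y=2) weight 1/308
  (X=0, Z=1, W=0, Y=1) weight 27/4928
  (X=0, Z=1, W=1, Y=0) weight 27/2464
  … 46 more
Group by W:
  weight(W=0) = 3/56
  weight(W=1) = 5/28
  weight(W=2) = 39/448
  weight(W=3) = 19/84
Total weight = 3/56 + 5/28 + 39/448 + 19/84 = 733/1344
P(W=0 | obs) = 3/56 / 733/1344 = 72/733
P(W=1 | obs) = 5/28 / 733/1344 = 240/733
P(W=2 | obs) = 39/448 / 733/1344 = 117/733
P(W=3 | obs) = 19/84 / 733/1344 = 304/733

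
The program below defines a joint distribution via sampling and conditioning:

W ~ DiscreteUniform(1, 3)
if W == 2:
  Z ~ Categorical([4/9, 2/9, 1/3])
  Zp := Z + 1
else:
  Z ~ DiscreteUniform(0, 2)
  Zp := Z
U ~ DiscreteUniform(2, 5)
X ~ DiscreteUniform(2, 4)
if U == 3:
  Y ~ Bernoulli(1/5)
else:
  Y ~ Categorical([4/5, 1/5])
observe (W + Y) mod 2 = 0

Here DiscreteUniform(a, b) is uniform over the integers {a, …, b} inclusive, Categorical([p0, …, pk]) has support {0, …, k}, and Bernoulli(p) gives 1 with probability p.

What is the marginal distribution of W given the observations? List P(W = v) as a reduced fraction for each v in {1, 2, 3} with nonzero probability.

Enumerate traces; 108 have nonzero weight after conditioning:
  (W=1, Z=0, U=2, X=2, Y=1) weight 1/540
  (W=1, Z=0, U=2, X=3, Y=1) weight 1/540
  (W=1, Z=0, U=2, X=4, Y=1) weight 1/540
  (W=1, Z=0, U=3, X=2, Y=1) weight 1/540
  (W=1, Z=0, U=3, X=3, Y=1) weight 1/540
  (W=1, Z=0, U=3, X=4, Y=1) weight 1/540
  (W=1, Z=0, U=4, X=2, Y=1) weight 1/540
  (W=1, Z=0, U=4, X=3, Y=1) weight 1/540
  (W=2, Z=0, U=2, X=2, Y=0) weight 4/405
  (W=3, Z=0, U=2, X=2, Y=1) weight 1/540
  … 98 more
Group by W:
  weight(W=1) = 1/15
  weight(W=2) = 4/15
  weight(W=3) = 1/15
Total weight = 1/15 + 4/15 + 1/15 = 2/5
P(W=1 | obs) = 1/15 / 2/5 = 1/6
P(W=2 | obs) = 4/15 / 2/5 = 2/3
P(W=3 | obs) = 1/15 / 2/5 = 1/6

P(W=1) = 1/6, P(W=2) = 2/3, P(W=3) = 1/6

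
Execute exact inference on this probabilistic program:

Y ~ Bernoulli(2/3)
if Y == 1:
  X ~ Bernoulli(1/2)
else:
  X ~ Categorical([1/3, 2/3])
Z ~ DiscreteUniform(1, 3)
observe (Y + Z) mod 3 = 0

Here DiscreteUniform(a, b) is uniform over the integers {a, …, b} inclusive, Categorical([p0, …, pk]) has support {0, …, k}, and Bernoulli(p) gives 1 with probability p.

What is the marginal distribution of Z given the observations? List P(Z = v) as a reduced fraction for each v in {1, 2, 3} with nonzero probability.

Enumerate traces; 4 have nonzero weight after conditioning:
  (Y=0, X=0, Z=3) weight 1/27
  (Y=0, X=1, Z=3) weight 2/27
  (Y=1, X=0, Z=2) weight 1/9
  (Y=1, X=1, Z=2) weight 1/9
Group by Z:
  weight(Z=2) = 2/9
  weight(Z=3) = 1/9
Total weight = 2/9 + 1/9 = 1/3
P(Z=2 | obs) = 2/9 / 1/3 = 2/3
P(Z=3 | obs) = 1/9 / 1/3 = 1/3

P(Z=2) = 2/3, P(Z=3) = 1/3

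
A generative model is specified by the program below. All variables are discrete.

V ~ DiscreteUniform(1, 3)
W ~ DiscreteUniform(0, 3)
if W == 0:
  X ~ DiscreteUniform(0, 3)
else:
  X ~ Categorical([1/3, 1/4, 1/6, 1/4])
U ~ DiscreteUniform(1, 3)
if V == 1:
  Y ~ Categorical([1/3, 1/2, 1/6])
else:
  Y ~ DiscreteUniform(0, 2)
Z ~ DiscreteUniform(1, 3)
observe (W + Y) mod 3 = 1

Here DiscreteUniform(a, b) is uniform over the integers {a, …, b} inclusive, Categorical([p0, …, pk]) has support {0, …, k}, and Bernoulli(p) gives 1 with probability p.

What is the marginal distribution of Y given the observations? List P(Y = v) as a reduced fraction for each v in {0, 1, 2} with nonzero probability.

Enumerate traces; 432 have nonzero weight after conditioning:
  (V=1, W=0, X=0, U=1, Y=1, Z=1) weight 1/864
  (V=1, W=0, X=0, U=1, Y=1, Z=2) weight 1/864
  (V=1, W=0, X=0, U=1, Y=1, Z=3) weight 1/864
  (V=1, W=0, X=0, U=2, Y=1, Z=1) weight 1/864
  (V=1, W=0, X=0, U=2, Y=1, Z=2) weight 1/864
  (V=1, W=0, X=0, U=2, Y=1, Z=3) weight 1/864
  (V=1, W=0, X=0, U=3, Y=1, Z=1) weight 1/864
  (V=1, W=0, X=0, U=3, Y=1, Z=2) weight 1/864
  (V=1, W=1, X=0, U=1, Y=0, Z=1) weight 1/972
  (V=1, W=2, X=0, U=1, Y=2, Z=1) weight 1/1944
  … 422 more
Group by Y:
  weight(Y=0) = 1/12
  weight(Y=1) = 7/36
  weight(Y=2) = 5/72
Total weight = 1/12 + 7/36 + 5/72 = 25/72
P(Y=0 | obs) = 1/12 / 25/72 = 6/25
P(Y=1 | obs) = 7/36 / 25/72 = 14/25
P(Y=2 | obs) = 5/72 / 25/72 = 1/5

P(Y=0) = 6/25, P(Y=1) = 14/25, P(Y=2) = 1/5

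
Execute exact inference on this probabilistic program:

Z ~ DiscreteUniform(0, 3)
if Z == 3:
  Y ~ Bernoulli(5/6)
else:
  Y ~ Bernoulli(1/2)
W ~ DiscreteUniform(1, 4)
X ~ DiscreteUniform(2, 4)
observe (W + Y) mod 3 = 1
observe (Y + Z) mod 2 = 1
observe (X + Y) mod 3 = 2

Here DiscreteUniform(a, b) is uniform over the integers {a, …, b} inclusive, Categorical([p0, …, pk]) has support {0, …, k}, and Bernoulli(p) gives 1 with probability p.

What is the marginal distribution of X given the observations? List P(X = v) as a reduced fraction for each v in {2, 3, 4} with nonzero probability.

P(X=2) = 4/7, P(X=4) = 3/7

Enumerate traces; 6 have nonzero weight after conditioning:
  (Z=0, Y=1, W=3, X=4) weight 1/96
  (Z=1, Y=0, W=1, X=2) weight 1/96
  (Z=1, Y=0, W=4, X=2) weight 1/96
  (Z=2, Y=1, W=3, X=4) weight 1/96
  (Z=3, Y=0, W=1, X=2) weight 1/288
  (Z=3, Y=0, W=4, X=2) weight 1/288
Group by X:
  weight(X=2) = 1/36
  weight(X=4) = 1/48
Total weight = 1/36 + 1/48 = 7/144
P(X=2 | obs) = 1/36 / 7/144 = 4/7
P(X=4 | obs) = 1/48 / 7/144 = 3/7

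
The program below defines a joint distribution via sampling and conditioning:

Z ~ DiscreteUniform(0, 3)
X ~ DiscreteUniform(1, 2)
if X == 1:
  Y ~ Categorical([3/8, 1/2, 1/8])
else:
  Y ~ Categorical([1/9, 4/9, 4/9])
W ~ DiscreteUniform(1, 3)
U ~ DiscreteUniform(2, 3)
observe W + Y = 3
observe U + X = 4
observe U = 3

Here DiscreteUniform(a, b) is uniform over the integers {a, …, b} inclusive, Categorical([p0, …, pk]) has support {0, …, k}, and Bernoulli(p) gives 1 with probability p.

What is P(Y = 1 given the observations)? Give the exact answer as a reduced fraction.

Enumerate traces; 12 have nonzero weight after conditioning:
  (Z=0, X=1, Y=0, W=3, U=3) weight 1/128
  (Z=0, X=1, Y=1, W=2, U=3) weight 1/96
  (Z=0, X=1, Y=2, W=1, U=3) weight 1/384
  (Z=1, X=1, Y=0, W=3, U=3) weight 1/128
  (Z=1, X=1, Y=1, W=2, U=3) weight 1/96
  (Z=1, X=1, Y=2, W=1, U=3) weight 1/384
  (Z=2, X=1, Y=0, W=3, U=3) weight 1/128
  (Z=2, X=1, Y=1, W=2, U=3) weight 1/96
  … 4 more
Group by Y:
  weight(Y=0) = 1/32
  weight(Y=1) = 1/24
  weight(Y=2) = 1/96
Total weight = 1/32 + 1/24 + 1/96 = 1/12
P(Y=0 | obs) = 1/32 / 1/12 = 3/8
P(Y=1 | obs) = 1/24 / 1/12 = 1/2
P(Y=2 | obs) = 1/96 / 1/12 = 1/8

P(Y = 1 | obs) = 1/2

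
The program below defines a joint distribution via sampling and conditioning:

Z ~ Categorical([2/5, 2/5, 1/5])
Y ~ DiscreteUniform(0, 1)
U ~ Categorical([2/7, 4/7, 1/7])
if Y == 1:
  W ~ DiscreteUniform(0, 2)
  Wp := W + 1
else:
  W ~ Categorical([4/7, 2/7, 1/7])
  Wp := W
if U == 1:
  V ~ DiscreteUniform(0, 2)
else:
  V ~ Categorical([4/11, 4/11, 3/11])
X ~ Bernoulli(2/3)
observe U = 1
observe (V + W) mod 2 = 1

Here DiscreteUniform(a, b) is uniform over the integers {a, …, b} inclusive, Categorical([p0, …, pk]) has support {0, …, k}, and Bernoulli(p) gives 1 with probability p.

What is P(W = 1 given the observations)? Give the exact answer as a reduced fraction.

P(W = 1 | obs) = 26/55

Enumerate traces; 48 have nonzero weight after conditioning:
  (Z=0, Y=0, U=1, W=0, V=1, X=0) weight 16/2205
  (Z=0, Y=0, U=1, W=0, V=1, X=1) weight 32/2205
  (Z=0, Y=0, U=1, W=1, V=0, X=0) weight 8/2205
  (Z=0, Y=0, U=1, W=1, V=0, X=1) weight 16/2205
  (Z=0, Y=0, U=1, W=1, V=2, X=0) weight 8/2205
  (Z=0, Y=0, U=1, W=1, V=2, X=1) weight 16/2205
  (Z=0, Y=0, U=1, W=2, V=1, X=0) weight 4/2205
  (Z=0, Y=0, U=1, W=2, V=1, X=1) weight 8/2205
  … 40 more
Group by W:
  weight(W=0) = 38/441
  weight(W=1) = 52/441
  weight(W=2) = 20/441
Total weight = 38/441 + 52/441 + 20/441 = 110/441
P(W=0 | obs) = 38/441 / 110/441 = 19/55
P(W=1 | obs) = 52/441 / 110/441 = 26/55
P(W=2 | obs) = 20/441 / 110/441 = 2/11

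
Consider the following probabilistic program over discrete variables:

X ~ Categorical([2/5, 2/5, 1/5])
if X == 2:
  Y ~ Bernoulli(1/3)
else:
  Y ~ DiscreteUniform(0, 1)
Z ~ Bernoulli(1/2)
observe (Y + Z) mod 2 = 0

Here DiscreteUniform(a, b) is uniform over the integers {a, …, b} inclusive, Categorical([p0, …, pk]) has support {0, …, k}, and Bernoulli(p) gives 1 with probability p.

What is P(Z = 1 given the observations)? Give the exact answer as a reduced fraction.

Enumerate traces; 6 have nonzero weight after conditioning:
  (X=0, Y=0, Z=0) weight 1/10
  (X=0, Y=1, Z=1) weight 1/10
  (X=1, Y=0, Z=0) weight 1/10
  (X=1, Y=1, Z=1) weight 1/10
  (X=2, Y=0, Z=0) weight 1/15
  (X=2, Y=1, Z=1) weight 1/30
Group by Z:
  weight(Z=0) = 4/15
  weight(Z=1) = 7/30
Total weight = 4/15 + 7/30 = 1/2
P(Z=0 | obs) = 4/15 / 1/2 = 8/15
P(Z=1 | obs) = 7/30 / 1/2 = 7/15

P(Z = 1 | obs) = 7/15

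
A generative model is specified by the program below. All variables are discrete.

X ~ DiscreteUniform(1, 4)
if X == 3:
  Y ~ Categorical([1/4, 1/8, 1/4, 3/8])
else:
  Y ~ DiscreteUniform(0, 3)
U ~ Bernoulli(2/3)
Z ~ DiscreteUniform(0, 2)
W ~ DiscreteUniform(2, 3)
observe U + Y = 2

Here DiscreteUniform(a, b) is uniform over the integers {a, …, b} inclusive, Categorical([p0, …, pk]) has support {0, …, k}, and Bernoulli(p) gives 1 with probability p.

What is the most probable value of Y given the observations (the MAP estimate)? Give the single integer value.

Enumerate traces; 48 have nonzero weight after conditioning:
  (X=1, Y=1, U=1, Z=0, W=2) weight 1/144
  (X=1, Y=1, U=1, Z=0, W=3) weight 1/144
  (X=1, Y=1, U=1, Z=1, W=2) weight 1/144
  (X=1, Y=1, U=1, Z=1, W=3) weight 1/144
  (X=1, Y=1, U=1, Z=2, W=2) weight 1/144
  (X=1, Y=1, U=1, Z=2, W=3) weight 1/144
  (X=1, Y=2, U=0, Z=0, W=2) weight 1/288
  (X=1, Y=2, U=0, Z=0, W=3) weight 1/288
  … 40 more
Group by Y:
  weight(Y=1) = 7/48
  weight(Y=2) = 1/12
Total weight = 7/48 + 1/12 = 11/48
P(Y=1 | obs) = 7/48 / 11/48 = 7/11
P(Y=2 | obs) = 1/12 / 11/48 = 4/11
argmax = 1

argmax_v P(Y = v | obs) = 1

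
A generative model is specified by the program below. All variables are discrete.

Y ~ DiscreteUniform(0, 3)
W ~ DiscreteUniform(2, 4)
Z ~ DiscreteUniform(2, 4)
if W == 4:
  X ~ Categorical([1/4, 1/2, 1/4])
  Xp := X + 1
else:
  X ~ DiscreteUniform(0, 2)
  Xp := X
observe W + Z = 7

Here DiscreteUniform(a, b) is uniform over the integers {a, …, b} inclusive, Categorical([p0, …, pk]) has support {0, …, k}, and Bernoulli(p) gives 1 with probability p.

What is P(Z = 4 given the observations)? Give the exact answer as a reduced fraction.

Enumerate traces; 24 have nonzero weight after conditioning:
  (Y=0, W=3, Z=4, X=0) weight 1/108
  (Y=0, W=3, Z=4, X=1) weight 1/108
  (Y=0, W=3, Z=4, X=2) weight 1/108
  (Y=0, W=4, Z=3, X=0) weight 1/144
  (Y=0, W=4, Z=3, X=1) weight 1/72
  (Y=0, W=4, Z=3, X=2) weight 1/144
  (Y=1, W=3, Z=4, X=0) weight 1/108
  (Y=1, W=3, Z=4, X=1) weight 1/108
  … 16 more
Group by Z:
  weight(Z=3) = 1/9
  weight(Z=4) = 1/9
Total weight = 1/9 + 1/9 = 2/9
P(Z=3 | obs) = 1/9 / 2/9 = 1/2
P(Z=4 | obs) = 1/9 / 2/9 = 1/2

P(Z = 4 | obs) = 1/2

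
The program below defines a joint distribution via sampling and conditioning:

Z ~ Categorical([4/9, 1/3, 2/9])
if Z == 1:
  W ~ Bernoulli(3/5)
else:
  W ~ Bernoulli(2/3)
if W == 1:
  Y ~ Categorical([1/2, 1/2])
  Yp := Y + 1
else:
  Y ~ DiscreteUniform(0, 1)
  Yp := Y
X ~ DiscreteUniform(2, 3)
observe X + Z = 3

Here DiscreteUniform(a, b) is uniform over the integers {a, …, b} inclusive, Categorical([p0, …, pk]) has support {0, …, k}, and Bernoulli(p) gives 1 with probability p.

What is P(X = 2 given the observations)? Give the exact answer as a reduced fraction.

Enumerate traces; 8 have nonzero weight after conditioning:
  (Z=0, W=0, Y=0, X=3) weight 1/27
  (Z=0, W=0, Y=1, X=3) weight 1/27
  (Z=0, W=1, Y=0, X=3) weight 2/27
  (Z=0, W=1, Y=1, X=3) weight 2/27
  (Z=1, W=0, Y=0, X=2) weight 1/30
  (Z=1, W=0, Y=1, X=2) weight 1/30
  (Z=1, W=1, Y=0, X=2) weight 1/20
  (Z=1, W=1, Y=1, X=2) weight 1/20
Group by X:
  weight(X=2) = 1/6
  weight(X=3) = 2/9
Total weight = 1/6 + 2/9 = 7/18
P(X=2 | obs) = 1/6 / 7/18 = 3/7
P(X=3 | obs) = 2/9 / 7/18 = 4/7

P(X = 2 | obs) = 3/7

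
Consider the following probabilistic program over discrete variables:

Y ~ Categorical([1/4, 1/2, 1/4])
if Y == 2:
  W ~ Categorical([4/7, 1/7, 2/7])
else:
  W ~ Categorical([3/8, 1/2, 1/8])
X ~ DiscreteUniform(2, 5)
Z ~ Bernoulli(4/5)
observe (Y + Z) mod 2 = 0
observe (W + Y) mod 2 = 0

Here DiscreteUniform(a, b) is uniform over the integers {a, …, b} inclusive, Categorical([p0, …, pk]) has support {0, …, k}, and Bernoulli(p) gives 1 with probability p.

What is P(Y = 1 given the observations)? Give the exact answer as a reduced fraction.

P(Y = 1 | obs) = 56/75

Enumerate traces; 20 have nonzero weight after conditioning:
  (Y=0, W=0, X=2, Z=0) weight 3/640
  (Y=0, W=0, X=3, Z=0) weight 3/640
  (Y=0, W=0, X=4, Z=0) weight 3/640
  (Y=0, W=0, X=5, Z=0) weight 3/640
  (Y=0, W=2, X=2, Z=0) weight 1/640
  (Y=0, W=2, X=3, Z=0) weight 1/640
  (Y=0, W=2, X=4, Z=0) weight 1/640
  (Y=0, W=2, X=5, Z=0) weight 1/640
  (Y=1, W=1, X=2, Z=1) weight 1/20
  (Y=2, W=0, X=2, Z=0) weight 1/140
  … 10 more
Group by Y:
  weight(Y=0) = 1/40
  weight(Y=1) = 1/5
  weight(Y=2) = 3/70
Total weight = 1/40 + 1/5 + 3/70 = 15/56
P(Y=0 | obs) = 1/40 / 15/56 = 7/75
P(Y=1 | obs) = 1/5 / 15/56 = 56/75
P(Y=2 | obs) = 3/70 / 15/56 = 4/25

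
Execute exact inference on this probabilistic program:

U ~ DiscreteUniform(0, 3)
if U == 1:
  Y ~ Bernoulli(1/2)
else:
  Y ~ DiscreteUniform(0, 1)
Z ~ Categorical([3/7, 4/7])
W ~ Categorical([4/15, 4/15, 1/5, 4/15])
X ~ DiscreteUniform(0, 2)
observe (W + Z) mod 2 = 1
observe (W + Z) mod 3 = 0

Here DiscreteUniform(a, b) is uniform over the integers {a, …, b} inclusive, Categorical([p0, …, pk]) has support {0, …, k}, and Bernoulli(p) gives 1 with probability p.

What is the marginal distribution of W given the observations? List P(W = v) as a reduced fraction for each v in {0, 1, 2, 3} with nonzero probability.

Enumerate traces; 48 have nonzero weight after conditioning:
  (U=0, Y=0, Z=0, W=3, X=0) weight 1/210
  (U=0, Y=0, Z=0, W=3, X=1) weight 1/210
  (U=0, Y=0, Z=0, W=3, X=2) weight 1/210
  (U=0, Y=0, Z=1, W=2, X=0) weight 1/210
  (U=0, Y=0, Z=1, W=2, X=1) weight 1/210
  (U=0, Y=0, Z=1, W=2, X=2) weight 1/210
  (U=0, Y=1, Z=0, W=3, X=0) weight 1/210
  (U=0, Y=1, Z=0, W=3, X=1) weight 1/210
  … 40 more
Group by W:
  weight(W=2) = 4/35
  weight(W=3) = 4/35
Total weight = 4/35 + 4/35 = 8/35
P(W=2 | obs) = 4/35 / 8/35 = 1/2
P(W=3 | obs) = 4/35 / 8/35 = 1/2

P(W=2) = 1/2, P(W=3) = 1/2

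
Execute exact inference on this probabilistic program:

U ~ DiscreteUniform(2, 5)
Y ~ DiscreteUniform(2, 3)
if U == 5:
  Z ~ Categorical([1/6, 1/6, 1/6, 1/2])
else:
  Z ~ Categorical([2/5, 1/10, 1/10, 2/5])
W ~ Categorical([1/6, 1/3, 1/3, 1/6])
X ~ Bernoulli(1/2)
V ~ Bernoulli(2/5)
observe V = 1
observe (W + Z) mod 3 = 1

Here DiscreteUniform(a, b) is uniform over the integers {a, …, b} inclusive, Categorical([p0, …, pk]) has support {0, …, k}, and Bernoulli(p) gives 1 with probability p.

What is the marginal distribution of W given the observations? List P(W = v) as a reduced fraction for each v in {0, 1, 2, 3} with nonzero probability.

P(W=0) = 7/120, P(W=1) = 23/30, P(W=2) = 7/60, P(W=3) = 7/120

Enumerate traces; 80 have nonzero weight after conditioning:
  (U=2, Y=2, Z=0, W=1, X=0, V=1) weight 1/300
  (U=2, Y=2, Z=0, W=1, X=1, V=1) weight 1/300
  (U=2, Y=2, Z=1, W=0, X=0, V=1) weight 1/2400
  (U=2, Y=2, Z=1, W=0, X=1, V=1) weight 1/2400
  (U=2, Y=2, Z=1, W=3, X=0, V=1) weight 1/2400
  (U=2, Y=2, Z=1, W=3, X=1, V=1) weight 1/2400
  (U=2, Y=2, Z=2, W=2, X=0, V=1) weight 1/1200
  (U=2, Y=2, Z=2, W=2, X=1, V=1) weight 1/1200
  … 72 more
Group by W:
  weight(W=0) = 7/900
  weight(W=1) = 23/225
  weight(W=2) = 7/450
  weight(W=3) = 7/900
Total weight = 7/900 + 23/225 + 7/450 + 7/900 = 2/15
P(W=0 | obs) = 7/900 / 2/15 = 7/120
P(W=1 | obs) = 23/225 / 2/15 = 23/30
P(W=2 | obs) = 7/450 / 2/15 = 7/60
P(W=3 | obs) = 7/900 / 2/15 = 7/120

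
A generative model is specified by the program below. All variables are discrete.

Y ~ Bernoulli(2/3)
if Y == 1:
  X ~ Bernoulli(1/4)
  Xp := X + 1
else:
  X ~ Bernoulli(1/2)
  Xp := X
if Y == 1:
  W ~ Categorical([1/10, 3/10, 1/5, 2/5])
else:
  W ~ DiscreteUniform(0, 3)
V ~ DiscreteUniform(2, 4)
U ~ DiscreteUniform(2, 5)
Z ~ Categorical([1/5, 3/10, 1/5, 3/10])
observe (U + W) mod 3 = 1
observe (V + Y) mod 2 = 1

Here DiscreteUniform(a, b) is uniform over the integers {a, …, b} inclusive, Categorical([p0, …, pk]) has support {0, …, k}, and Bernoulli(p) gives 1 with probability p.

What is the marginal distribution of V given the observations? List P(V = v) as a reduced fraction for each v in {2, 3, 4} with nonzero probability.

Enumerate traces; 120 have nonzero weight after conditioning:
  (Y=0, X=0, W=0, V=3, U=4, Z=0) weight 1/1440
  (Y=0, X=0, W=0, V=3, U=4, Z=1) weight 1/960
  (Y=0, X=0, W=0, V=3, U=4, Z=2) weight 1/1440
  (Y=0, X=0, W=0, V=3, U=4, Z=3) weight 1/960
  (Y=0, X=0, W=1, V=3, U=3, Z=0) weight 1/1440
  (Y=0, X=0, W=1, V=3, U=3, Z=1) weight 1/960
  (Y=0, X=0, W=1, V=3, U=3, Z=2) weight 1/1440
  (Y=0, X=0, W=1, V=3, U=3, Z=3) weight 1/960
  (Y=1, X=0, W=0, V=2, U=4, Z=0) weight 1/1200
  (Y=1, X=0, W=0, V=4, U=4, Z=0) weight 1/1200
  … 110 more
Group by V:
  weight(V=2) = 1/15
  weight(V=3) = 5/144
  weight(V=4) = 1/15
Total weight = 1/15 + 5/144 + 1/15 = 121/720
P(V=2 | obs) = 1/15 / 121/720 = 48/121
P(V=3 | obs) = 5/144 / 121/720 = 25/121
P(V=4 | obs) = 1/15 / 121/720 = 48/121

P(V=2) = 48/121, P(V=3) = 25/121, P(V=4) = 48/121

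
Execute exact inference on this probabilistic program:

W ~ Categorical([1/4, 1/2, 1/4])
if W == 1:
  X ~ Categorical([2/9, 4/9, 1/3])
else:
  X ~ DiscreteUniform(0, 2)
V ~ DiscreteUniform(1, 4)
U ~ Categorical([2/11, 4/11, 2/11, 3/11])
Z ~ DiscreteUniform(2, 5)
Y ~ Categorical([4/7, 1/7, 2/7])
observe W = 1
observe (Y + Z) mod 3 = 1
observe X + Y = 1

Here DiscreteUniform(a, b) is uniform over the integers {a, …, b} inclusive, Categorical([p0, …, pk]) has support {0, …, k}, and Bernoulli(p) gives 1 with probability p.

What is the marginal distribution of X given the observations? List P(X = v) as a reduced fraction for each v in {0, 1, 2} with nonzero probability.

Enumerate traces; 32 have nonzero weight after conditioning:
  (W=1, X=0, V=1, U=0, Z=3, Y=1) weight 1/5544
  (W=1, X=0, V=1, U=1, Z=3, Y=1) weight 1/2772
  (W=1, X=0, V=1, U=2, Z=3, Y=1) weight 1/5544
  (W=1, X=0, V=1, U=3, Z=3, Y=1) weight 1/3696
  (W=1, X=0, V=2, U=0, Z=3, Y=1) weight 1/5544
  (W=1, X=0, V=2, U=1, Z=3, Y=1) weight 1/2772
  (W=1, X=0, V=2, U=2, Z=3, Y=1) weight 1/5544
  (W=1, X=0, V=2, U=3, Z=3, Y=1) weight 1/3696
  (W=1, X=1, V=1, U=0, Z=4, Y=0) weight 1/693
  … 23 more
Group by X:
  weight(X=0) = 1/252
  weight(X=1) = 2/63
Total weight = 1/252 + 2/63 = 1/28
P(X=0 | obs) = 1/252 / 1/28 = 1/9
P(X=1 | obs) = 2/63 / 1/28 = 8/9

P(X=0) = 1/9, P(X=1) = 8/9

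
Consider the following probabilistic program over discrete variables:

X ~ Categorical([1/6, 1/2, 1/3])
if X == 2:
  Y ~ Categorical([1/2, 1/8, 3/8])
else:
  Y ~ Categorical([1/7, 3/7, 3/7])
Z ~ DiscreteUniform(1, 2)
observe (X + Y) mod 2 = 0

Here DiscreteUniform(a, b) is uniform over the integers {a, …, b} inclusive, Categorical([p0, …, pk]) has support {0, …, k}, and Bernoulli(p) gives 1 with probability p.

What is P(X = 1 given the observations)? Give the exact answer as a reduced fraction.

Enumerate traces; 10 have nonzero weight after conditioning:
  (X=0, Y=0, Z=1) weight 1/84
  (X=0, Y=0, Z=2) weight 1/84
  (X=0, Y=2, Z=1) weight 1/28
  (X=0, Y=2, Z=2) weight 1/28
  (X=1, Y=1, Z=1) weight 3/28
  (X=1, Y=1, Z=2) weight 3/28
  (X=2, Y=0, Z=1) weight 1/12
  (X=2, Y=0, Z=2) weight 1/12
  … 2 more
Group by X:
  weight(X=0) = 2/21
  weight(X=1) = 3/14
  weight(X=2) = 7/24
Total weight = 2/21 + 3/14 + 7/24 = 101/168
P(X=0 | obs) = 2/21 / 101/168 = 16/101
P(X=1 | obs) = 3/14 / 101/168 = 36/101
P(X=2 | obs) = 7/24 / 101/168 = 49/101

P(X = 1 | obs) = 36/101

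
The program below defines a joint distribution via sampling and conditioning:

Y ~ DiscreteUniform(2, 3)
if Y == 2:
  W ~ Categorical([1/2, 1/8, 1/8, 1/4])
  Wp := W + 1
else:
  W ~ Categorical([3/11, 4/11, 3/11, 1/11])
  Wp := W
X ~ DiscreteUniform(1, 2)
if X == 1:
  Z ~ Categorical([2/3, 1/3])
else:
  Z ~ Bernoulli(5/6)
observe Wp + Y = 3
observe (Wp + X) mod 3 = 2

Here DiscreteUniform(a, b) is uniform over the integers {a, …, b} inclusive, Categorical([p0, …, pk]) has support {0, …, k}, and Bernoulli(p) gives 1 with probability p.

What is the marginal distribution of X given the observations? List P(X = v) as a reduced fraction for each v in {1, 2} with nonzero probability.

P(X=1) = 11/17, P(X=2) = 6/17

Enumerate traces; 4 have nonzero weight after conditioning:
  (Y=2, W=0, X=1, Z=0) weight 1/12
  (Y=2, W=0, X=1, Z=1) weight 1/24
  (Y=3, W=0, X=2, Z=0) weight 1/88
  (Y=3, W=0, X=2, Z=1) weight 5/88
Group by X:
  weight(X=1) = 1/8
  weight(X=2) = 3/44
Total weight = 1/8 + 3/44 = 17/88
P(X=1 | obs) = 1/8 / 17/88 = 11/17
P(X=2 | obs) = 3/44 / 17/88 = 6/17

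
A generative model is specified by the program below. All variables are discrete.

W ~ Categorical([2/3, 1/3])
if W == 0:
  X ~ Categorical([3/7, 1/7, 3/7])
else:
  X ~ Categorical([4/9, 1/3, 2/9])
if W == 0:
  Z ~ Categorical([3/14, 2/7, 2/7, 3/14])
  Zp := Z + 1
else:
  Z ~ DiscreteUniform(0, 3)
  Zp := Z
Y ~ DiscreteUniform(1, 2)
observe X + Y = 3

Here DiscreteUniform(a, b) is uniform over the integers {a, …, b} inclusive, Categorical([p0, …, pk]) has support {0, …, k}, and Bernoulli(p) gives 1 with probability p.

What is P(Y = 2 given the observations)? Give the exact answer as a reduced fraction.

Enumerate traces; 16 have nonzero weight after conditioning:
  (W=0, X=1, Z=0, Y=2) weight 1/98
  (W=0, X=1, Z=1, Y=2) weight 2/147
  (W=0, X=1, Z=2, Y=2) weight 2/147
  (W=0, X=1, Z=3, Y=2) weight 1/98
  (W=0, X=2, Z=0, Y=1) weight 3/98
  (W=0, X=2, Z=1, Y=1) weight 2/49
  (W=0, X=2, Z=2, Y=1) weight 2/49
  (W=0, X=2, Z=3, Y=1) weight 3/98
  … 8 more
Group by Y:
  weight(Y=1) = 34/189
  weight(Y=2) = 13/126
Total weight = 34/189 + 13/126 = 107/378
P(Y=1 | obs) = 34/189 / 107/378 = 68/107
P(Y=2 | obs) = 13/126 / 107/378 = 39/107

P(Y = 2 | obs) = 39/107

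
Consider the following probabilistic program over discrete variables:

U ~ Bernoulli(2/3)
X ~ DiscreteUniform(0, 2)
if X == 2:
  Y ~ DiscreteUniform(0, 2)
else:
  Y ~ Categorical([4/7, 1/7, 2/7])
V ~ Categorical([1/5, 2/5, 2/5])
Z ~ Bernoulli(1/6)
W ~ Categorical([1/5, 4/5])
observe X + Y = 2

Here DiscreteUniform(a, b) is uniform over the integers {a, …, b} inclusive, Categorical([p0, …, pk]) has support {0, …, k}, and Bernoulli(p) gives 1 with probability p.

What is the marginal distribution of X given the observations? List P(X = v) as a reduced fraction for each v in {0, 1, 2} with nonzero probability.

Enumerate traces; 72 have nonzero weight after conditioning:
  (U=0, X=0, Y=2, V=0, Z=0, W=0) weight 1/945
  (U=0, X=0, Y=2, V=0, Z=0, W=1) weight 4/945
  (U=0, X=0, Y=2, V=0, Z=1, W=0) weight 1/4725
  (U=0, X=0, Y=2, V=0, Z=1, W=1) weight 4/4725
  (U=0, X=0, Y=2, V=1, Z=0, W=0) weight 2/945
  (U=0, X=0, Y=2, V=1, Z=0, W=1) weight 8/945
  (U=0, X=0, Y=2, V=1, Z=1, W=0) weight 2/4725
  (U=0, X=0, Y=2, V=1, Z=1, W=1) weight 8/4725
  (U=0, X=1, Y=1, V=0, Z=0, W=0) weight 1/1890
  (U=0, X=2, Y=0, V=0, Z=0, W=0) weight 1/810
  … 62 more
Group by X:
  weight(X=0) = 2/21
  weight(X=1) = 1/21
  weight(X=2) = 1/9
Total weight = 2/21 + 1/21 + 1/9 = 16/63
P(X=0 | obs) = 2/21 / 16/63 = 3/8
P(X=1 | obs) = 1/21 / 16/63 = 3/16
P(X=2 | obs) = 1/9 / 16/63 = 7/16

P(X=0) = 3/8, P(X=1) = 3/16, P(X=2) = 7/16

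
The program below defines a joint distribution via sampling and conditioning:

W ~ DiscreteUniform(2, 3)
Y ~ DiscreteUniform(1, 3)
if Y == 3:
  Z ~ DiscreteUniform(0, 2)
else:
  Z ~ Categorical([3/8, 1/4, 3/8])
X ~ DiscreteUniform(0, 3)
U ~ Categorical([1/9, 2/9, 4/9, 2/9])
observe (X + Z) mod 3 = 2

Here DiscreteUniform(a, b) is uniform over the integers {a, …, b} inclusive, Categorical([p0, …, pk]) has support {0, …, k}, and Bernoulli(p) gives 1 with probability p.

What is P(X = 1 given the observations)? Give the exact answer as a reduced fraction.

P(X = 1 | obs) = 10/49

Enumerate traces; 96 have nonzero weight after conditioning:
  (W=2, Y=1, Z=0, X=2, U=0) weight 1/576
  (W=2, Y=1, Z=0, X=2, U=1) weight 1/288
  (W=2, Y=1, Z=0, X=2, U=2) weight 1/144
  (W=2, Y=1, Z=0, X=2, U=3) weight 1/288
  (W=2, Y=1, Z=1, X=1, U=0) weight 1/864
  (W=2, Y=1, Z=1, X=1, U=1) weight 1/432
  (W=2, Y=1, Z=1, X=1, U=2) weight 1/216
  (W=2, Y=1, Z=1, X=1, U=3) weight 1/432
  (W=2, Y=1, Z=2, X=0, U=0) weight 1/576
  (W=2, Y=1, Z=2, X=3, U=0) weight 1/576
  … 86 more
Group by X:
  weight(X=0) = 13/144
  weight(X=1) = 5/72
  weight(X=2) = 13/144
  weight(X=3) = 13/144
Total weight = 13/144 + 5/72 + 13/144 + 13/144 = 49/144
P(X=0 | obs) = 13/144 / 49/144 = 13/49
P(X=1 | obs) = 5/72 / 49/144 = 10/49
P(X=2 | obs) = 13/144 / 49/144 = 13/49
P(X=3 | obs) = 13/144 / 49/144 = 13/49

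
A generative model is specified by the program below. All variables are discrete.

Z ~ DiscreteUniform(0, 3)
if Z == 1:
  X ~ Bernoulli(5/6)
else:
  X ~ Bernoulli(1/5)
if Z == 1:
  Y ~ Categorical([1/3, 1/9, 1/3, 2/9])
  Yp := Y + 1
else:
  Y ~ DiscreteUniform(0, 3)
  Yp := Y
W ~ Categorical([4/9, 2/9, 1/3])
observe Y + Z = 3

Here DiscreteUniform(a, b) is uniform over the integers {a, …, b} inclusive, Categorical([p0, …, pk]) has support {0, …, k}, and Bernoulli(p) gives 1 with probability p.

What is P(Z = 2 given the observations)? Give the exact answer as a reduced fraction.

P(Z = 2 | obs) = 3/13

Enumerate traces; 24 have nonzero weight after conditioning:
  (Z=0, X=0, Y=3, W=0) weight 1/45
  (Z=0, X=0, Y=3, W=1) weight 1/90
  (Z=0, X=0, Y=3, W=2) weight 1/60
  (Z=0, X=1, Y=3, W=0) weight 1/180
  (Z=0, X=1, Y=3, W=1) weight 1/360
  (Z=0, X=1, Y=3, W=2) weight 1/240
  (Z=1, X=0, Y=2, W=0) weight 1/162
  (Z=1, X=0, Y=2, W=1) weight 1/324
  (Z=2, X=0, Y=1, W=0) weight 1/45
  (Z=3, X=0, Y=0, W=0) weight 1/45
  … 14 more
Group by Z:
  weight(Z=0) = 1/16
  weight(Z=1) = 1/12
  weight(Z=2) = 1/16
  weight(Z=3) = 1/16
Total weight = 1/16 + 1/12 + 1/16 + 1/16 = 13/48
P(Z=0 | obs) = 1/16 / 13/48 = 3/13
P(Z=1 | obs) = 1/12 / 13/48 = 4/13
P(Z=2 | obs) = 1/16 / 13/48 = 3/13
P(Z=3 | obs) = 1/16 / 13/48 = 3/13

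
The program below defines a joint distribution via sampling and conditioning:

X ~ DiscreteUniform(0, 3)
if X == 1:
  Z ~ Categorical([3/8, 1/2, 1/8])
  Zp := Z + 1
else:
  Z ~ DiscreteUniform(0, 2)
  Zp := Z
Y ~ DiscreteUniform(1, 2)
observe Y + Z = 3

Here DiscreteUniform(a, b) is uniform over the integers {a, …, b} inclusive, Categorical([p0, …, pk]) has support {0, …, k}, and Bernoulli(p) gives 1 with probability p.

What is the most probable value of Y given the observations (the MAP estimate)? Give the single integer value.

Enumerate traces; 8 have nonzero weight after conditioning:
  (X=0, Z=1, Y=2) weight 1/24
  (X=0, Z=2, Y=1) weight 1/24
  (X=1, Z=1, Y=2) weight 1/16
  (X=1, Z=2, Y=1) weight 1/64
  (X=2, Z=1, Y=2) weight 1/24
  (X=2, Z=2, Y=1) weight 1/24
  (X=3, Z=1, Y=2) weight 1/24
  (X=3, Z=2, Y=1) weight 1/24
Group by Y:
  weight(Y=1) = 9/64
  weight(Y=2) = 3/16
Total weight = 9/64 + 3/16 = 21/64
P(Y=1 | obs) = 9/64 / 21/64 = 3/7
P(Y=2 | obs) = 3/16 / 21/64 = 4/7
argmax = 2

argmax_v P(Y = v | obs) = 2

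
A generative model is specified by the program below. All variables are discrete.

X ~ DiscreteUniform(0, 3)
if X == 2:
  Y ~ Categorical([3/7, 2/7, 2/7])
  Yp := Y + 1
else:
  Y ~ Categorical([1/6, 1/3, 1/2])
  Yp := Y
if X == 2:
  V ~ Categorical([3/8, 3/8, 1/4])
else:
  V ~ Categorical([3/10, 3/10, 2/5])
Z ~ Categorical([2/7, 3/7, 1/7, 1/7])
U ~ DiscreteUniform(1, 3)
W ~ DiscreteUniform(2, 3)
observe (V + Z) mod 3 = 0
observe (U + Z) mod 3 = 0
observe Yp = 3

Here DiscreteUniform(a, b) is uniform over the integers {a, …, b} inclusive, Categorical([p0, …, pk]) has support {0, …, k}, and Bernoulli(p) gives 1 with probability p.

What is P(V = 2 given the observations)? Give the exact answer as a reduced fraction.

Enumerate traces; 8 have nonzero weight after conditioning:
  (X=2, Y=2, V=0, Z=0, U=3, W=2) weight 1/784
  (X=2, Y=2, V=0, Z=0, U=3, W=3) weight 1/784
  (X=2, Y=2, V=0, Z=3, U=3, W=2) weight 1/1568
  (X=2, Y=2, V=0, Z=3, U=3, W=3) weight 1/1568
  (X=2, Y=2, V=1, Z=2, U=1, W=2) weight 1/1568
  (X=2, Y=2, V=1, Z=2, U=1, W=3) weight 1/1568
  (X=2, Y=2, V=2, Z=1, U=2, W=2) weight 1/784
  (X=2, Y=2, V=2, Z=1, U=2, W=3) weight 1/784
Group by V:
  weight(V=0) = 3/784
  weight(V=1) = 1/784
  weight(V=2) = 1/392
Total weight = 3/784 + 1/784 + 1/392 = 3/392
P(V=0 | obs) = 3/784 / 3/392 = 1/2
P(V=1 | obs) = 1/784 / 3/392 = 1/6
P(V=2 | obs) = 1/392 / 3/392 = 1/3

P(V = 2 | obs) = 1/3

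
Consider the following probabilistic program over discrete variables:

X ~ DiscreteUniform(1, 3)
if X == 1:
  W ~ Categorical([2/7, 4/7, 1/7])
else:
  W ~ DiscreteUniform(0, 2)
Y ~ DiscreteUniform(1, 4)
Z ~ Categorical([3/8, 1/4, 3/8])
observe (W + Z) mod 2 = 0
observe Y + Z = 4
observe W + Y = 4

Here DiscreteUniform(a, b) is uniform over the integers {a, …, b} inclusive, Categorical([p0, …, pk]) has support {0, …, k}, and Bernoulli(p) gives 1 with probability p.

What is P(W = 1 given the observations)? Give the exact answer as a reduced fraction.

P(W = 1 | obs) = 52/163

Enumerate traces; 9 have nonzero weight after conditioning:
  (X=1, W=0, Y=4, Z=0) weight 1/112
  (X=1, W=1, Y=3, Z=1) weight 1/84
  (X=1, W=2, Y=2, Z=2) weight 1/224
  (X=2, W=0, Y=4, Z=0) weight 1/96
  (X=2, W=1, Y=3, Z=1) weight 1/144
  (X=2, W=2, Y=2, Z=2) weight 1/96
  (X=3, W=0, Y=4, Z=0) weight 1/96
  (X=3, W=1, Y=3, Z=1) weight 1/144
  … 1 more
Group by W:
  weight(W=0) = 5/168
  weight(W=1) = 13/504
  weight(W=2) = 17/672
Total weight = 5/168 + 13/504 + 17/672 = 163/2016
P(W=0 | obs) = 5/168 / 163/2016 = 60/163
P(W=1 | obs) = 13/504 / 163/2016 = 52/163
P(W=2 | obs) = 17/672 / 163/2016 = 51/163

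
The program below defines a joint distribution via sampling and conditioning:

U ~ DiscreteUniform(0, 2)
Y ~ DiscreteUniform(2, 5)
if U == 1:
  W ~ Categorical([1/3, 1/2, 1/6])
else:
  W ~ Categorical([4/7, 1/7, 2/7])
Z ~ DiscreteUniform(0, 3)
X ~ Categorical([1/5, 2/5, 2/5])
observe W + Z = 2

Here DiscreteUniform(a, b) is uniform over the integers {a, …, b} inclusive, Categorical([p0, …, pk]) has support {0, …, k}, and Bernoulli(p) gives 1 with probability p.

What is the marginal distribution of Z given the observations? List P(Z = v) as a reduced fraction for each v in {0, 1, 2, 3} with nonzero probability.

P(Z=0) = 31/126, P(Z=1) = 11/42, P(Z=2) = 31/63

Enumerate traces; 108 have nonzero weight after conditioning:
  (U=0, Y=2, W=0, Z=2, X=0) weight 1/420
  (U=0, Y=2, W=0, Z=2, X=1) weight 1/210
  (U=0, Y=2, W=0, Z=2, X=2) weight 1/210
  (U=0, Y=2, W=1, Z=1, X=0) weight 1/1680
  (U=0, Y=2, W=1, Z=1, X=1) weight 1/840
  (U=0, Y=2, W=1, Z=1, X=2) weight 1/840
  (U=0, Y=2, W=2, Z=0, X=0) weight 1/840
  (U=0, Y=2, W=2, Z=0, X=1) weight 1/420
  … 100 more
Group by Z:
  weight(Z=0) = 31/504
  weight(Z=1) = 11/168
  weight(Z=2) = 31/252
Total weight = 31/504 + 11/168 + 31/252 = 1/4
P(Z=0 | obs) = 31/504 / 1/4 = 31/126
P(Z=1 | obs) = 11/168 / 1/4 = 11/42
P(Z=2 | obs) = 31/252 / 1/4 = 31/63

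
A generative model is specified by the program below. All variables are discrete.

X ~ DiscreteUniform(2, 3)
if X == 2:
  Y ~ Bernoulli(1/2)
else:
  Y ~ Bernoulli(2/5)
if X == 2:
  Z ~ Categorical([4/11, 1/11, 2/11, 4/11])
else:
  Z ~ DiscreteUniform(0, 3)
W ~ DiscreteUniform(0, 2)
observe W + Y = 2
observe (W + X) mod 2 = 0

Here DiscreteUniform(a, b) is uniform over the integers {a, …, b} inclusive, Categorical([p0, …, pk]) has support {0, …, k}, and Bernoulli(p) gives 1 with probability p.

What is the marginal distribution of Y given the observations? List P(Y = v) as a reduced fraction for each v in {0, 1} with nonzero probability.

P(Y=0) = 5/9, P(Y=1) = 4/9

Enumerate traces; 8 have nonzero weight after conditioning:
  (X=2, Y=0, Z=0, W=2) weight 1/33
  (X=2, Y=0, Z=1, W=2) weight 1/132
  (X=2, Y=0, Z=2, W=2) weight 1/66
  (X=2, Y=0, Z=3, W=2) weight 1/33
  (X=3, Y=1, Z=0, W=1) weight 1/60
  (X=3, Y=1, Z=1, W=1) weight 1/60
  (X=3, Y=1, Z=2, W=1) weight 1/60
  (X=3, Y=1, Z=3, W=1) weight 1/60
Group by Y:
  weight(Y=0) = 1/12
  weight(Y=1) = 1/15
Total weight = 1/12 + 1/15 = 3/20
P(Y=0 | obs) = 1/12 / 3/20 = 5/9
P(Y=1 | obs) = 1/15 / 3/20 = 4/9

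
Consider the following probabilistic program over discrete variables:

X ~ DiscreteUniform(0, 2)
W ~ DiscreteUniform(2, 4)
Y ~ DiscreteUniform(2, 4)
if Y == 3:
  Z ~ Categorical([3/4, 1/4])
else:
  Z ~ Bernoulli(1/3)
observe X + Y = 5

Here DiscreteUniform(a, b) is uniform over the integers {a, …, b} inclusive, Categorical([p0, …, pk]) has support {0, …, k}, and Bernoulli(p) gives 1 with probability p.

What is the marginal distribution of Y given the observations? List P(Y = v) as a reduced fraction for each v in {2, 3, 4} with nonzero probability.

Enumerate traces; 12 have nonzero weight after conditioning:
  (X=1, W=2, Y=4, Z=0) weight 2/81
  (X=1, W=2, Y=4, Z=1) weight 1/81
  (X=1, W=3, Y=4, Z=0) weight 2/81
  (X=1, W=3, Y=4, Z=1) weight 1/81
  (X=1, W=4, Y=4, Z=0) weight 2/81
  (X=1, W=4, Y=4, Z=1) weight 1/81
  (X=2, W=2, Y=3, Z=0) weight 1/36
  (X=2, W=2, Y=3, Z=1) weight 1/108
  … 4 more
Group by Y:
  weight(Y=3) = 1/9
  weight(Y=4) = 1/9
Total weight = 1/9 + 1/9 = 2/9
P(Y=3 | obs) = 1/9 / 2/9 = 1/2
P(Y=4 | obs) = 1/9 / 2/9 = 1/2

P(Y=3) = 1/2, P(Y=4) = 1/2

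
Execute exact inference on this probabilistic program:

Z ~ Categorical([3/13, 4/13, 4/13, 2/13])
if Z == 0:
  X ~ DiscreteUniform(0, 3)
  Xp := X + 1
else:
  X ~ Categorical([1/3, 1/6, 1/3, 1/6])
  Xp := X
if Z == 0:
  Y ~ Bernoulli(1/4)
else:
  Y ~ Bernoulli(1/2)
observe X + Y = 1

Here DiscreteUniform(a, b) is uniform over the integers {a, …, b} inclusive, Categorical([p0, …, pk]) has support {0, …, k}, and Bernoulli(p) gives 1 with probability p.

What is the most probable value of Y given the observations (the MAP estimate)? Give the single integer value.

argmax_v P(Y = v | obs) = 1

Enumerate traces; 8 have nonzero weight after conditioning:
  (Z=0, X=0, Y=1) weight 3/208
  (Z=0, X=1, Y=0) weight 9/208
  (Z=1, X=0, Y=1) weight 2/39
  (Z=1, X=1, Y=0) weight 1/39
  (Z=2, X=0, Y=1) weight 2/39
  (Z=2, X=1, Y=0) weight 1/39
  (Z=3, X=0, Y=1) weight 1/39
  (Z=3, X=1, Y=0) weight 1/78
Group by Y:
  weight(Y=0) = 67/624
  weight(Y=1) = 89/624
Total weight = 67/624 + 89/624 = 1/4
P(Y=0 | obs) = 67/624 / 1/4 = 67/156
P(Y=1 | obs) = 89/624 / 1/4 = 89/156
argmax = 1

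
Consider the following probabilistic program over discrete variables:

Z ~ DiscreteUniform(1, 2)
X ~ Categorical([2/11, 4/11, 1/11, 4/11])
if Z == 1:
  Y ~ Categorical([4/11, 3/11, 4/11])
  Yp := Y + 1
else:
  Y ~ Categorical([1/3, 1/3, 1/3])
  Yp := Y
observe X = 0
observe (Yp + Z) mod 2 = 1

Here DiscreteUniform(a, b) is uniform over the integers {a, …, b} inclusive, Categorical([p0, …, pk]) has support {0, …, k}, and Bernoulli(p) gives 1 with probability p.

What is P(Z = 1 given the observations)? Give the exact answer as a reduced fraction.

P(Z = 1 | obs) = 9/20

Enumerate traces; 2 have nonzero weight after conditioning:
  (Z=1, X=0, Y=1) weight 3/121
  (Z=2, X=0, Y=1) weight 1/33
Group by Z:
  weight(Z=1) = 3/121
  weight(Z=2) = 1/33
Total weight = 3/121 + 1/33 = 20/363
P(Z=1 | obs) = 3/121 / 20/363 = 9/20
P(Z=2 | obs) = 1/33 / 20/363 = 11/20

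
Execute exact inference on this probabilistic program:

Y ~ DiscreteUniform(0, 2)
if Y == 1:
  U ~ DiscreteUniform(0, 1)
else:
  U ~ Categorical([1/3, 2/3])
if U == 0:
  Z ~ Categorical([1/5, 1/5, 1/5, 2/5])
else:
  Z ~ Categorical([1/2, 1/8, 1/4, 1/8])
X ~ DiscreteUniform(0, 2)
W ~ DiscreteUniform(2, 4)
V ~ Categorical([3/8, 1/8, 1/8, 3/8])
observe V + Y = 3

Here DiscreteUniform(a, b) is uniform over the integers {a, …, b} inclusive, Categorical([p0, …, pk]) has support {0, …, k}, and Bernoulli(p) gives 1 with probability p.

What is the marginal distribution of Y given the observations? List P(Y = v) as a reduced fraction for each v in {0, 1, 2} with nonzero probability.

Enumerate traces; 216 have nonzero weight after conditioning:
  (Y=0, U=0, Z=0, X=0, W=2, V=3) weight 1/1080
  (Y=0, U=0, Z=0, X=0, W=3, V=3) weight 1/1080
  (Y=0, U=0, Z=0, X=0, W=4, V=3) weight 1/1080
  (Y=0, U=0, Z=0, X=1, W=2, V=3) weight 1/1080
  (Y=0, U=0, Z=0, X=1, W=3, V=3) weight 1/1080
  (Y=0, U=0, Z=0, X=1, W=4, V=3) weight 1/1080
  (Y=0, U=0, Z=0, X=2, W=2, V=3) weight 1/1080
  (Y=0, U=0, Z=0, X=2, W=3, V=3) weight 1/1080
  (Y=1, U=0, Z=0, X=0, W=2, V=2) weight 1/2160
  (Y=2, U=0, Z=0, X=0, W=2, V=1) weight 1/3240
  … 206 more
Group by Y:
  weight(Y=0) = 1/8
  weight(Y=1) = 1/24
  weight(Y=2) = 1/24
Total weight = 1/8 + 1/24 + 1/24 = 5/24
P(Y=0 | obs) = 1/8 / 5/24 = 3/5
P(Y=1 | obs) = 1/24 / 5/24 = 1/5
P(Y=2 | obs) = 1/24 / 5/24 = 1/5

P(Y=0) = 3/5, P(Y=1) = 1/5, P(Y=2) = 1/5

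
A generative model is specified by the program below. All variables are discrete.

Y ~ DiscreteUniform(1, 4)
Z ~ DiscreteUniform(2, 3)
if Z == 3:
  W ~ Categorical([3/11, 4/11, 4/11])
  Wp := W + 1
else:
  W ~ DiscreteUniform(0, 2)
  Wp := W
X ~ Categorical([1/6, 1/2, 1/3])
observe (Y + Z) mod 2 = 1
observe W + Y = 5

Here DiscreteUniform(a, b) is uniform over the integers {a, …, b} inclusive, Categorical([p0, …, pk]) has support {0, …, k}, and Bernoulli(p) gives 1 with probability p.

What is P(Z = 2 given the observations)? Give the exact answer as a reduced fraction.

P(Z = 2 | obs) = 11/23

Enumerate traces; 6 have nonzero weight after conditioning:
  (Y=3, Z=2, W=2, X=0) weight 1/144
  (Y=3, Z=2, W=2, X=1) weight 1/48
  (Y=3, Z=2, W=2, X=2) weight 1/72
  (Y=4, Z=3, W=1, X=0) weight 1/132
  (Y=4, Z=3, W=1, X=1) weight 1/44
  (Y=4, Z=3, W=1, X=2) weight 1/66
Group by Z:
  weight(Z=2) = 1/24
  weight(Z=3) = 1/22
Total weight = 1/24 + 1/22 = 23/264
P(Z=2 | obs) = 1/24 / 23/264 = 11/23
P(Z=3 | obs) = 1/22 / 23/264 = 12/23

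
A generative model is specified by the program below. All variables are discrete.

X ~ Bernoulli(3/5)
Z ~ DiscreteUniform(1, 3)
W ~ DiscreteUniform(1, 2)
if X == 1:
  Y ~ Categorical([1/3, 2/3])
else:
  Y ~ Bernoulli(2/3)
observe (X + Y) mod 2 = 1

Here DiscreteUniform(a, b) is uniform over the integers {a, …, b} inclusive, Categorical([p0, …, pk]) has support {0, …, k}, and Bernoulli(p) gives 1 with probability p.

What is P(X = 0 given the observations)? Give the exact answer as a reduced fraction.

P(X = 0 | obs) = 4/7

Enumerate traces; 12 have nonzero weight after conditioning:
  (X=0, Z=1, W=1, Y=1) weight 2/45
  (X=0, Z=1, W=2, Y=1) weight 2/45
  (X=0, Z=2, W=1, Y=1) weight 2/45
  (X=0, Z=2, W=2, Y=1) weight 2/45
  (X=0, Z=3, W=1, Y=1) weight 2/45
  (X=0, Z=3, W=2, Y=1) weight 2/45
  (X=1, Z=1, W=1, Y=0) weight 1/30
  (X=1, Z=1, W=2, Y=0) weight 1/30
  … 4 more
Group by X:
  weight(X=0) = 4/15
  weight(X=1) = 1/5
Total weight = 4/15 + 1/5 = 7/15
P(X=0 | obs) = 4/15 / 7/15 = 4/7
P(X=1 | obs) = 1/5 / 7/15 = 3/7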